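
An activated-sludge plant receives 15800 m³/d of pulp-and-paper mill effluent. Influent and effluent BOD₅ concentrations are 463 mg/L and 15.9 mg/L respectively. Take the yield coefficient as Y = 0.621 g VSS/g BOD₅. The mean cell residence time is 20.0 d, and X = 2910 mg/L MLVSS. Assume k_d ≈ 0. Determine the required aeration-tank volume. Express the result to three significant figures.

V ≈ 30200 m³

Biomass mass balance (decay neglected): V·X = Y·Q·(S₀ − S)·θ_c, so V = 0.621 × 15800 × (463 − 15.9) × 20.0 / 2910 = 30150 m³.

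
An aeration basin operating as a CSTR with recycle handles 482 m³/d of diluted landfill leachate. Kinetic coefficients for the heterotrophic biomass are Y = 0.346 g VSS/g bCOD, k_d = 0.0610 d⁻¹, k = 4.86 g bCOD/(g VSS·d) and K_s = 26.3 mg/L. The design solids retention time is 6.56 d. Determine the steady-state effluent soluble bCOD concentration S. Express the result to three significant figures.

S ≈ 3.82 mg/L

For a completely mixed reactor with recycle the Lawrence–McCarty relation gives S = K_s·(1 + k_d·θ_c) / [θ_c·(Y·k − k_d) − 1] = 26.3 × (1 + 0.0610 × 6.56) / [6.56 × (0.346 × 4.86 − 0.0610) − 1] = 36.82 / 9.631 = 3.824 mg/L.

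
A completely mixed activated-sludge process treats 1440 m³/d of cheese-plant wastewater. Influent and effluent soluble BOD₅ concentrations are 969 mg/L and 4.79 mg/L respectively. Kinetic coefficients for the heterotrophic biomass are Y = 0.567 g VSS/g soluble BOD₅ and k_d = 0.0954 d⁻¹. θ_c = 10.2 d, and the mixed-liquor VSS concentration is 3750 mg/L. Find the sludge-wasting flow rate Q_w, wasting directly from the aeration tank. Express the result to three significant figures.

Q_w ≈ 106 m³/d

Rearranging the biomass balance for a CMAS with decay, V = Y·Q·ΔS·θ_c / [X·(1+k_d θ_c)] = 0.567 × 1440 × (969 − 4.79) × 10.2 / [3750 × (1 + 0.0954 × 10.2)] = 8.03×10^6 / 7399 = 1085 m³.
With mixed-liquor wasting, θ_c = V/Q_w, so Q_w = V/θ_c = 1085/10.2 = 106.4 m³/d.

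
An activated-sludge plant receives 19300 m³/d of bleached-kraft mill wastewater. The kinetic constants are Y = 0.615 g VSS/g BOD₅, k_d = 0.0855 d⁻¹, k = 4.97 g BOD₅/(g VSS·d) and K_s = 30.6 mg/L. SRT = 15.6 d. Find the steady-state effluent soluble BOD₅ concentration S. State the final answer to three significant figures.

For a completely mixed reactor with recycle the Lawrence–McCarty relation gives S = K_s·(1 + k_d·θ_c) / [θ_c·(Y·k − k_d) − 1] = 30.6 × (1 + 0.0855 × 15.6) / [15.6 × (0.615 × 4.97 − 0.0855) − 1] = 71.41 / 45.35 = 1.575 mg/L.

S ≈ 1.57 mg/L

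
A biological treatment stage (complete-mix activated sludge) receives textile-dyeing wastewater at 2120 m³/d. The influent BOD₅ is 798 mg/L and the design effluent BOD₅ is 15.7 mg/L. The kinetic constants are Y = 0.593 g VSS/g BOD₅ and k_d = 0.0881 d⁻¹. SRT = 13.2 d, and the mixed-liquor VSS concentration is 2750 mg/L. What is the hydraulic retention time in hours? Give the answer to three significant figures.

τ ≈ 24.7 h

Steady-state biomass mass balance: V·X·(1 + k_d·θ_c) = Y·Q·(S₀ − S)·θ_c, so V = 0.593 × 2120 × (798 − 15.7) × 13.2 / [2750 × (1 + 0.0881 × 13.2)] = 1.3×10^7 / 5948 = 2183 m³.
τ = V/Q = 2183/2120 = 1.030 d, or 24.71 h.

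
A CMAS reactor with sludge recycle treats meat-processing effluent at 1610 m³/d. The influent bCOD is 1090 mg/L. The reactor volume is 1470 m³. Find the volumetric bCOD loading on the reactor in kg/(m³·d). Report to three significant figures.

L_v ≈ 1.19 kg bCOD/(m³·d)

Volumetric loading L_v = Q·S₀ / V = 1610 × 1090 g/m³ / 1470 m³ = 1194 g/(m³·d) = 1.194 kg bCOD/(m³·d).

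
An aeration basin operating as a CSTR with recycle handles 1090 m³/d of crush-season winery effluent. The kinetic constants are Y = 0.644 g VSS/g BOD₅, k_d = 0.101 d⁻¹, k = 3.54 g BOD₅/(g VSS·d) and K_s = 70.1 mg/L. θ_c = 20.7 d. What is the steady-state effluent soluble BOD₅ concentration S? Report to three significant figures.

For a completely mixed reactor with recycle the Lawrence–McCarty relation gives S = K_s·(1 + k_d·θ_c) / [θ_c·(Y·k − k_d) − 1] = 70.1 × (1 + 0.101 × 20.7) / [20.7 × (0.644 × 3.54 − 0.101) − 1] = 216.7 / 44.10 = 4.913 mg/L.

S ≈ 4.91 mg/L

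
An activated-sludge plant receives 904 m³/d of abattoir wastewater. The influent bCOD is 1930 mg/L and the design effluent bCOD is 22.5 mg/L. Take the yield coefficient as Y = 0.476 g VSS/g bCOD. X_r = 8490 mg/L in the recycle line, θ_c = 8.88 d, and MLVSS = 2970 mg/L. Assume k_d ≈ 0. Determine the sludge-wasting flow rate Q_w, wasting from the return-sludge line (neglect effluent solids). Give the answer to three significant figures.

Q_w ≈ 96.7 m³/d

V·X = Y·Q·ΔS·θ_c gives V = 0.476 × 904 × (1930 − 22.5) × 8.88 / 2970 = 2454 m³.
Wasting from the return line (neglecting effluent solids): Q_w = V·X / (θ_c·X_r) = 2454 × 2970 / (8.88 × 8490) = 96.68 m³/d.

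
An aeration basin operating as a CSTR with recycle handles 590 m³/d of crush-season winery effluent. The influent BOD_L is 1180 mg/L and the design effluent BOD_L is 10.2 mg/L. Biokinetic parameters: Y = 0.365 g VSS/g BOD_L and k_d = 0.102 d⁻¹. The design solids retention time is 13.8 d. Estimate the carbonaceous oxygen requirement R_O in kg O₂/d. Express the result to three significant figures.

The observed yield is Y_obs = Y/(1 + k_d·θ_c) = 0.365 / (1 + 0.102 × 13.8) = 0.365 / 2.408 = 0.1516 g VSS per g BOD_L removed.
Substrate removed = Q·(S₀ − S) = 590 m³/d × (1180 − 10.2) g/m³ = 6.9×10^5 g/d = 690.2 kg/d.
Biomass synthesised: P_X = Y_obs × 690.2 = 104.6 kg VSS/d.
R_O = Q·ΔS − 1.42 P_X = 690.2 − 148.6 = 541.6 kg O₂/d.

R_O ≈ 542 kg O₂/d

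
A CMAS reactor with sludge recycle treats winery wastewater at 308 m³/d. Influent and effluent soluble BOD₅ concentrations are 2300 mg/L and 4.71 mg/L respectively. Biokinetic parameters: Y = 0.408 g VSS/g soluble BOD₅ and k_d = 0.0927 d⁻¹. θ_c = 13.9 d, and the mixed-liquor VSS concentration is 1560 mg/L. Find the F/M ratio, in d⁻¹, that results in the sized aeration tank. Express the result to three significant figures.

Rearranging the biomass balance for a CMAS with decay, V = Y·Q·ΔS·θ_c / [X·(1+k_d θ_c)] = 0.408 × 308 × (2300 − 4.71) × 13.9 / [1560 × (1 + 0.0927 × 13.9)] = 4.01×10^6 / 3570 = 1123 m³.
F/M = Q·S₀ / (V·X) = 308 × 2300 / (1123 × 1560) = 0.4044 g soluble BOD₅·(g VSS·d)⁻¹.

F/M ≈ 0.404 d⁻¹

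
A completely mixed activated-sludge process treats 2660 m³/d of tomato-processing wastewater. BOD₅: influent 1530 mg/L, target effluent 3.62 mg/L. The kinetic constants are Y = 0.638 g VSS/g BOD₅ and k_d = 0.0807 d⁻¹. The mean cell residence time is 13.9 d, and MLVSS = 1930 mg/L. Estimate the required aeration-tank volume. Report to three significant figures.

Rearranging the biomass balance for a CMAS with decay, V = Y·Q·ΔS·θ_c / [X·(1+k_d θ_c)] = 0.638 × 2660 × (1530 − 3.62) × 13.9 / [1930 × (1 + 0.0807 × 13.9)] = 3.6×10^7 / 4095 = 8793 m³.

V ≈ 8790 m³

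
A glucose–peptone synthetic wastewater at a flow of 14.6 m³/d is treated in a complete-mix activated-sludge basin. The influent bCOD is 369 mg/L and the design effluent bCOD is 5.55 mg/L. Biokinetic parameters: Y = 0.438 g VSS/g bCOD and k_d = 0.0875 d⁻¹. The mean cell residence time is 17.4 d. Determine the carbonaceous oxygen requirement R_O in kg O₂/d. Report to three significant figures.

Correct the yield for decay: Y_obs = Y/(1 + k_d θ_c) = 0.438 / (1 + 0.0875 × 17.4) = 0.438 / 2.522 = 0.1736.
ΔS = 369 − 5.55 = 363.4 mg/L, so the substrate removal rate is 14.6 × 363.4/1000 = 5.306 kg bCOD/d.
Biomass synthesised: P_X = Y_obs × 5.306 = 0.9214 kg VSS/d.
R_O = Q·(S₀ − S) − 1.42·P_X = 5.306 − 1.42 × 0.9214 = 3.998 kg O₂/d.

R_O ≈ 4.00 kg O₂/d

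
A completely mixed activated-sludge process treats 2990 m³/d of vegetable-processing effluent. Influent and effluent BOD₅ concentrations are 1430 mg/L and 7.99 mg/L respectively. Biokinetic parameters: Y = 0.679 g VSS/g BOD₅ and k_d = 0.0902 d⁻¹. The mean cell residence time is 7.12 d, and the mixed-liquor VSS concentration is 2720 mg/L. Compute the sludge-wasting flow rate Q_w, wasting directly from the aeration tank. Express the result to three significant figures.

Rearranging the biomass balance for a CMAS with decay, V = Y·Q·ΔS·θ_c / [X·(1+k_d θ_c)] = 0.679 × 2990 × (1430 − 7.99) × 7.12 / [2720 × (1 + 0.0902 × 7.12)] = 2.06×10^7 / 4467 = 4602 m³.
Wasting from the aeration tank: Q_w = V / θ_c = 4602 / 7.12 = 646.3 m³/d.

Q_w ≈ 646 m³/d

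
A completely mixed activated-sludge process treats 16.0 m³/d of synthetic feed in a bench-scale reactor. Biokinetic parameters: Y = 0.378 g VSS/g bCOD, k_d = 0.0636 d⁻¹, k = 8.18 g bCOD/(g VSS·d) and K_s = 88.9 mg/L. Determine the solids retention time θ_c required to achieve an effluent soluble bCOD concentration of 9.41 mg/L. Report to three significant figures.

Specific growth rate at S = 9.41 mg/L: μ = YkS/(K_s+S) = 0.378·8.18·9.41/(88.9+9.41) = 0.2960 d⁻¹.
θ_c = 1/(μ − k_d) = 1/(0.2960 − 0.0636) = 1/0.2324 = 4.304 d.

θ_c ≈ 4.30 d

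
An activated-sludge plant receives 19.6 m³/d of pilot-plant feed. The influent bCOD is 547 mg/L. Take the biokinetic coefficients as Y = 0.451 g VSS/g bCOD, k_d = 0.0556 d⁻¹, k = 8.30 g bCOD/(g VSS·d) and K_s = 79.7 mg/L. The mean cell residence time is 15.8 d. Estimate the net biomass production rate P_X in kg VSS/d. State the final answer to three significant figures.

Effluent substrate depends only on kinetics and SRT: S = K_s(1 + k_d θ_c) / [θ_c(Yk − k_d) − 1] = 79.7 × (1 + 0.0556 × 15.8) / [15.8 × (0.451 × 8.30 − 0.0556) − 1] = 149.7 / 57.27 = 2.614 mg/L.
The observed yield is Y_obs = Y/(1 + k_d·θ_c) = 0.451 / (1 + 0.0556 × 15.8) = 0.451 / 1.878 = 0.2401 g VSS per g bCOD removed.
Q·(S₀ − S) = 19.6 × (547 − 2.61) × 10⁻³ = 10.67 kg/d removed.
Biomass produced: P_X = Y_obs·Q·ΔS = 0.2401 × 10.67 ≈ 2.562 kg VSS/d.

P_X ≈ 2.56 kg VSS/d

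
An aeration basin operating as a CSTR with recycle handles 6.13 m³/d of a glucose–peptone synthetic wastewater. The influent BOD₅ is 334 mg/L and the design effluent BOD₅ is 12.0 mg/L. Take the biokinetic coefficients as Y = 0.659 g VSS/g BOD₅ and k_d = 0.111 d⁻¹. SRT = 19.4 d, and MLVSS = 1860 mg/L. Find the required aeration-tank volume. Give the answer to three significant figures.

V ≈ 4.30 m³

Steady-state biomass mass balance: V·X·(1 + k_d·θ_c) = Y·Q·(S₀ − S)·θ_c, so V = 0.659 × 6.13 × (334 − 12.0) × 19.4 / [1860 × (1 + 0.111 × 19.4)] = 2.52×10^4 / 5865 = 4.302 m³.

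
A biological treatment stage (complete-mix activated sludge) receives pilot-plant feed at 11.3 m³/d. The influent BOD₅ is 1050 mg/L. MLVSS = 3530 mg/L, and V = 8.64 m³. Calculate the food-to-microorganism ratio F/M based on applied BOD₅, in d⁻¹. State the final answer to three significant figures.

Food-to-microorganism ratio F/M = Q S₀ / (V X) = 11.3 × 1050 / (8.640 × 3530) = 0.3890 d⁻¹.

F/M ≈ 0.389 d⁻¹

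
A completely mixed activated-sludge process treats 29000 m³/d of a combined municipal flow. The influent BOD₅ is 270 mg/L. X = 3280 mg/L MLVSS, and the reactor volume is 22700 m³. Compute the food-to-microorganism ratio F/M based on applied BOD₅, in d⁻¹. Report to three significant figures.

F/M = applied load / biomass = Q·S₀/(V·X) = 29000 × 270 / (22700 × 3280) = 0.1052 d⁻¹.

F/M ≈ 0.105 d⁻¹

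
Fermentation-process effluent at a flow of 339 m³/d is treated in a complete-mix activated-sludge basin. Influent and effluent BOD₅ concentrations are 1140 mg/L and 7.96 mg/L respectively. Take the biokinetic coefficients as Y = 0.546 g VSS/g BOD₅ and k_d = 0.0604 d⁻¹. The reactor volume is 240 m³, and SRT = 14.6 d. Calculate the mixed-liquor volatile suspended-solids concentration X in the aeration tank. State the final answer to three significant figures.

From V·X·(1 + k_d·θ_c) = Y·Q·(S₀ − S)·θ_c: X = 0.546 × 339 × (1140 − 7.96) × 14.6 / [240 × (1 + 0.0604 × 14.6)] = 6773 mg/L.

X ≈ 6770 mg/L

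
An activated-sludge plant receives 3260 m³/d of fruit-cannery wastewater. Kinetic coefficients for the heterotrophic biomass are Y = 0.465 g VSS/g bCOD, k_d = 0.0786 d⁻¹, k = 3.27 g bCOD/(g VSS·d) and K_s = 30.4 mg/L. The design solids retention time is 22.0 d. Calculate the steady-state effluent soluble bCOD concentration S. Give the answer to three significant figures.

From the Monod/SRT balance for a CMAS, S = K_s·(1+k_d θ_c)/[θ_c·(Y k − k_d) − 1] = 30.4 × (1 + 0.0786 × 22.0) / [22.0 × (0.465 × 3.27 − 0.0786) − 1] = 82.97 / 30.72 = 2.701 mg/L.

S ≈ 2.70 mg/L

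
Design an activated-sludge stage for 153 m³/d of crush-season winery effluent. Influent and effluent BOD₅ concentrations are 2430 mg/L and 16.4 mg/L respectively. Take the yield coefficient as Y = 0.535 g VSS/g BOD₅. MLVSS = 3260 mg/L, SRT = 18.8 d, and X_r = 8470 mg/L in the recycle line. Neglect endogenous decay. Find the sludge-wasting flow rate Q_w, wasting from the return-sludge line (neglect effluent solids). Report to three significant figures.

Q_w ≈ 23.3 m³/d

V·X = Y·Q·ΔS·θ_c gives V = 0.535 × 153 × (2430 − 16.4) × 18.8 / 3260 = 1139 m³.
Wasting from the return line (neglecting effluent solids): Q_w = V·X / (θ_c·X_r) = 1139 × 3260 / (18.8 × 8470) = 23.33 m³/d.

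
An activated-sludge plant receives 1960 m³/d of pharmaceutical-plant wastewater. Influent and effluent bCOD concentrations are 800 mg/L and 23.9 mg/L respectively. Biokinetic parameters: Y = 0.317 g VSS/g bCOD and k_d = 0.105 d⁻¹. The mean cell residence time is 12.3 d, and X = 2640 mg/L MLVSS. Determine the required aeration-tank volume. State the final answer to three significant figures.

From the SRT design equation V = Y Q (S₀−S) θ_c / [X (1 + k_d θ_c)] = 0.317 × 1960 × (800 − 23.9) × 12.3 / [2640 × (1 + 0.105 × 12.3)] = 5.93×10^6 / 6050 = 980.4 m³.

V ≈ 980 m³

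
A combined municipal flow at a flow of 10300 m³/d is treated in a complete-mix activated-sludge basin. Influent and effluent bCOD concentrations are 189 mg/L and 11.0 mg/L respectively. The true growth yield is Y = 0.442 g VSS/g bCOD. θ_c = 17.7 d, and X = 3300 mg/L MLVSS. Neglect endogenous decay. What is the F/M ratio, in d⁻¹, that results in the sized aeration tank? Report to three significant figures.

V·X = Y·Q·ΔS·θ_c gives V = 0.442 × 10300 × (189 − 11.0) × 17.7 / 3300 = 4346 m³.
F/M = applied load / biomass = Q·S₀/(V·X) = 10300 × 189 / (4346 × 3300) = 0.1357 d⁻¹.

F/M ≈ 0.136 d⁻¹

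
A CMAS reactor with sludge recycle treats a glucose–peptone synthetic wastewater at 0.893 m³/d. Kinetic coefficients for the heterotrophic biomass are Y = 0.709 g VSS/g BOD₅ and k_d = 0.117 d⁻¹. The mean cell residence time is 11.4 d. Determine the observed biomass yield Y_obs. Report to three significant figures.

Correct the yield for decay: Y_obs = Y/(1 + k_d θ_c) = 0.709 / (1 + 0.117 × 11.4) = 0.709 / 2.334 = 0.3038.

Y_obs ≈ 0.304 g VSS/g BOD₅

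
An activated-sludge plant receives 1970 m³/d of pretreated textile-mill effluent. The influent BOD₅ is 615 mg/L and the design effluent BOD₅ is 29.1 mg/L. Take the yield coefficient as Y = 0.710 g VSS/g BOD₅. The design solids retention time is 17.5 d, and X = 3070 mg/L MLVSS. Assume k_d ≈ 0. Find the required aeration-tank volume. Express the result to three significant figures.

V ≈ 4670 m³

With k_d = 0 the design equation reduces to V = Y Q (S₀−S) θ_c / X = 0.710 × 1970 × (615 − 29.1) × 17.5 / 3070 = 4671 m³.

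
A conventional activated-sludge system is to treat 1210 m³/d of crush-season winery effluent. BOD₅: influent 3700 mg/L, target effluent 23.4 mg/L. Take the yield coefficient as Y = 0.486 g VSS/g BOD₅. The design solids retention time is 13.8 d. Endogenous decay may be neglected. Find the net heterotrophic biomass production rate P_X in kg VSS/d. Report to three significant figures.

No decay correction is needed, so Y_obs = Y = 0.486.
Mass of BOD₅ removed per day: Q(S₀ − S) = 1210 × 3677 g/m³ = 4449 kg/d.
Net biomass production P_X = Y_obs × Q·(S₀ − S) = 0.4860 × 4449 = 2162 kg VSS/d.

P_X ≈ 2160 kg VSS/d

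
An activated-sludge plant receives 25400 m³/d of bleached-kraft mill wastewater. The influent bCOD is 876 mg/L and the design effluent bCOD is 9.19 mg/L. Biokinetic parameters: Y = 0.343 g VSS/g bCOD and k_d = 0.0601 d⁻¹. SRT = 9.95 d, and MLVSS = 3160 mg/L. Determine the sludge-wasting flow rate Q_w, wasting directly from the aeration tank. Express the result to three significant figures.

Steady-state biomass mass balance: V·X·(1 + k_d·θ_c) = Y·Q·(S₀ − S)·θ_c, so V = 0.343 × 25400 × (876 − 9.19) × 9.95 / [3160 × (1 + 0.0601 × 9.95)] = 7.51×10^7 / 5050 = 14880 m³.
Wasting from the aeration tank: Q_w = V / θ_c = 14880 / 9.95 = 1496 m³/d.

Q_w ≈ 1500 m³/d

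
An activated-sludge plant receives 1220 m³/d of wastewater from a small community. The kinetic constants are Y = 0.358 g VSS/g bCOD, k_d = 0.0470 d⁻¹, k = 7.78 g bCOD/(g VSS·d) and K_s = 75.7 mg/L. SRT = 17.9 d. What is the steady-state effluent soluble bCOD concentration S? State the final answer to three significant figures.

For a completely mixed reactor with recycle the Lawrence–McCarty relation gives S = K_s·(1 + k_d·θ_c) / [θ_c·(Y·k − k_d) − 1] = 75.7 × (1 + 0.0470 × 17.9) / [17.9 × (0.358 × 7.78 − 0.0470) − 1] = 139.4 / 48.01 = 2.903 mg/L.

S ≈ 2.90 mg/L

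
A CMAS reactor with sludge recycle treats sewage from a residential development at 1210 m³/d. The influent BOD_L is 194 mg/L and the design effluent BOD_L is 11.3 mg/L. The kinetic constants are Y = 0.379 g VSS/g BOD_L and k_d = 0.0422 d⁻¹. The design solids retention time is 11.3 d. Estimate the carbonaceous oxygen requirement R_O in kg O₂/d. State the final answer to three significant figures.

Observed yield with endogenous decay: Y_obs = Y / (1 + k_d·θ_c) = 0.379 / (1 + 0.0422 × 11.3) = 0.379 / 1.477 = 0.2566 g VSS/g BOD_L.
ΔS = 194 − 11.3 = 182.7 mg/L, so the substrate removal rate is 1210 × 182.7/1000 = 221.1 kg BOD_L/d.
Biomass synthesised: P_X = Y_obs × 221.1 = 56.73 kg VSS/d.
R_O = Q·(S₀ − S) − 1.42·P_X = 221.1 − 1.42 × 56.73 = 140.5 kg O₂/d.

R_O ≈ 141 kg O₂/d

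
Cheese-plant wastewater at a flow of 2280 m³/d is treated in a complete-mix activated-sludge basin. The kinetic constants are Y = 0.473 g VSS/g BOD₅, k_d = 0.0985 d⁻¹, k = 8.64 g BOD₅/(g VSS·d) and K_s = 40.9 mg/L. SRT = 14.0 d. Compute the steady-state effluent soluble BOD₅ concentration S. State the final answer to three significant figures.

S ≈ 1.77 mg/L

Effluent substrate depends only on kinetics and SRT: S = K_s(1 + k_d θ_c) / [θ_c(Yk − k_d) − 1] = 40.9 × (1 + 0.0985 × 14.0) / [14.0 × (0.473 × 8.64 − 0.0985) − 1] = 97.30 / 54.84 = 1.774 mg/L.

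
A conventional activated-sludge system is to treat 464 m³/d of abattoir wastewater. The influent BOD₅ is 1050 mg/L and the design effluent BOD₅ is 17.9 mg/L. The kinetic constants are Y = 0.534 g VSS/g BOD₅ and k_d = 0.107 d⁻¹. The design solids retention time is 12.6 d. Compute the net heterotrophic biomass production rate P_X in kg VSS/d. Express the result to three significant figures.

Correct the yield for decay: Y_obs = Y/(1 + k_d θ_c) = 0.534 / (1 + 0.107 × 12.6) = 0.534 / 2.348 = 0.2274.
ΔS = 1050 − 17.9 = 1032 mg/L, so the substrate removal rate is 464 × 1032/1000 = 478.9 kg BOD₅/d.
Biomass produced: P_X = Y_obs·Q·ΔS = 0.2274 × 478.9 ≈ 108.9 kg VSS/d.

P_X ≈ 109 kg VSS/d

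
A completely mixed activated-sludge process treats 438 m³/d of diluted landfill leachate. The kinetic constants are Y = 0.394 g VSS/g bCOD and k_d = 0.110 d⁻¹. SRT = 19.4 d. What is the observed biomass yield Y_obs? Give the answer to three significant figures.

Y_obs ≈ 0.126 g VSS/g bCOD

The observed yield is Y_obs = Y/(1 + k_d·θ_c) = 0.394 / (1 + 0.110 × 19.4) = 0.394 / 3.134 = 0.1257 g VSS per g bCOD removed.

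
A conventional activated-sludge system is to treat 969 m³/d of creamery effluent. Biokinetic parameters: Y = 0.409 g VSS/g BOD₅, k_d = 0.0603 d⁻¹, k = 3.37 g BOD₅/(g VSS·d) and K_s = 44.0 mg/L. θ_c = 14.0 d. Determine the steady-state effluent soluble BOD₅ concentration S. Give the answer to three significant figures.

S ≈ 4.65 mg/L

From the Monod/SRT balance for a CMAS, S = K_s·(1+k_d θ_c)/[θ_c·(Y k − k_d) − 1] = 44.0 × (1 + 0.0603 × 14.0) / [14.0 × (0.409 × 3.37 − 0.0603) − 1] = 81.14 / 17.45 = 4.649 mg/L.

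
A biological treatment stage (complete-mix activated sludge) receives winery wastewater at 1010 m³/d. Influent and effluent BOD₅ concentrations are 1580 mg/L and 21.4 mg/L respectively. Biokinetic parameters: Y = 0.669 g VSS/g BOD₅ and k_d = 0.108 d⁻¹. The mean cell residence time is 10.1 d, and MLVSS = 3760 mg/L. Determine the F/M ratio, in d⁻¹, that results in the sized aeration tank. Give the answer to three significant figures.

F/M ≈ 0.314 d⁻¹

From the SRT design equation V = Y Q (S₀−S) θ_c / [X (1 + k_d θ_c)] = 0.669 × 1010 × (1580 − 21.4) × 10.1 / [3760 × (1 + 0.108 × 10.1)] = 1.06×10^7 / 7861 = 1353 m³.
F/M = applied load / biomass = Q·S₀/(V·X) = 1010 × 1580 / (1353 × 3760) = 0.3137 d⁻¹.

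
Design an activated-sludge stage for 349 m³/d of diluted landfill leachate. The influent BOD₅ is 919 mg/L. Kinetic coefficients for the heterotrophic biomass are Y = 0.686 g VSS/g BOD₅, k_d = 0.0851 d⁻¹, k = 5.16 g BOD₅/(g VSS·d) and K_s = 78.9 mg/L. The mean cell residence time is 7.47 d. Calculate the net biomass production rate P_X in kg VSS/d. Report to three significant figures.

Effluent substrate depends only on kinetics and SRT: S = K_s(1 + k_d θ_c) / [θ_c(Yk − k_d) − 1] = 78.9 × (1 + 0.0851 × 7.47) / [7.47 × (0.686 × 5.16 − 0.0851) − 1] = 129.1 / 24.81 = 5.203 mg/L.
Y_obs = Y / (1 + k_d θ_c) = 0.686 / (1 + 0.0851 × 7.47) = 0.686 / 1.636 = 0.4194.
Substrate removed = Q·(S₀ − S) = 349 m³/d × (919 − 5.20) g/m³ = 3.19×10^5 g/d = 318.9 kg/d.
P_X = Y_obs · Q(S₀ − S) = 0.4194 × 318.9 = 133.8 kg VSS/d.

P_X ≈ 134 kg VSS/d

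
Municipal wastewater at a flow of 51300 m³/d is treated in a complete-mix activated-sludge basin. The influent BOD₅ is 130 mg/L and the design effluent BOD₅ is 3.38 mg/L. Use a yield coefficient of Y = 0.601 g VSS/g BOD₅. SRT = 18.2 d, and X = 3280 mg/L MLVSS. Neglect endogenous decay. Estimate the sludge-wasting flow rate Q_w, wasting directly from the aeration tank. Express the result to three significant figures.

V·X = Y·Q·ΔS·θ_c gives V = 0.601 × 51300 × (130 − 3.38) × 18.2 / 3280 = 21662 m³.
For wasting at MLVSS concentration, Q_w = V/θ_c = 21662/18.2 = 1190 m³/d.

Q_w ≈ 1190 m³/d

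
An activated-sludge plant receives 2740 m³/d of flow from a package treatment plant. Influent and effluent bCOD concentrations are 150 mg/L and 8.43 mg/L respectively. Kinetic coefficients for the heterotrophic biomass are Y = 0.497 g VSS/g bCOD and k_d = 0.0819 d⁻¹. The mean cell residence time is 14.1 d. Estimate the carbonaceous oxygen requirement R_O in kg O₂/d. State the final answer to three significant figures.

R_O ≈ 261 kg O₂/d

Y_obs = Y / (1 + k_d θ_c) = 0.497 / (1 + 0.0819 × 14.1) = 0.497 / 2.155 = 0.2306.
ΔS = 150 − 8.43 = 141.6 mg/L, so the substrate removal rate is 2740 × 141.6/1000 = 387.9 kg bCOD/d.
P_X = Y_obs·Q·(S₀ − S) = 0.2306 × 387.9 = 89.47 kg VSS/d.
Carbonaceous O₂ demand = substrate oxidised − cell-mass equivalent = 387.9 − 1.42 × 89.47 = 260.9 kg O₂/d.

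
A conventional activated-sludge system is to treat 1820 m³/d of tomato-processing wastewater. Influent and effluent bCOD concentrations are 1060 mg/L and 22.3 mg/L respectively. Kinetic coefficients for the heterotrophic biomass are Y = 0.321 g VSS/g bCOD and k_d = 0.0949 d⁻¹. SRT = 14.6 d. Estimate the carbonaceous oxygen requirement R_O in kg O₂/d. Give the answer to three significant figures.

R_O ≈ 1530 kg O₂/d

Correct the yield for decay: Y_obs = Y/(1 + k_d θ_c) = 0.321 / (1 + 0.0949 × 14.6) = 0.321 / 2.386 = 0.1346.
Substrate removed = Q·(S₀ − S) = 1820 m³/d × (1060 − 22.3) g/m³ = 1.89×10^6 g/d = 1889 kg/d.
Net sludge production P_X = 0.1346 × 1889 = 254.1 kg VSS/d.
R_O = Q·ΔS − 1.42 P_X = 1889 − 360.9 = 1528 kg O₂/d.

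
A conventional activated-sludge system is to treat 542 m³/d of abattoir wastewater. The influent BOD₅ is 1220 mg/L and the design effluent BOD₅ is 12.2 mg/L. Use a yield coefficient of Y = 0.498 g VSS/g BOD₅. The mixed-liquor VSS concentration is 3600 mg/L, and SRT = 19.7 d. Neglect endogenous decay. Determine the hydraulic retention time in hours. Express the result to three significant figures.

τ ≈ 79.0 h

V·X = Y·Q·ΔS·θ_c gives V = 0.498 × 542 × (1220 − 12.2) × 19.7 / 3600 = 1784 m³.
τ = V/Q = 1784/542 = 3.291 d, or 78.99 h.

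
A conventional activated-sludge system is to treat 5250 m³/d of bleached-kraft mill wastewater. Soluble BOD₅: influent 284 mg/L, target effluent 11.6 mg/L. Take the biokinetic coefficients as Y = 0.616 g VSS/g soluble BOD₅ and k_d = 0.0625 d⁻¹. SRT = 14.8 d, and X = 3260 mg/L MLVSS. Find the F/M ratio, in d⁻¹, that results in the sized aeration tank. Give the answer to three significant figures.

Rearranging the biomass balance for a CMAS with decay, V = Y·Q·ΔS·θ_c / [X·(1+k_d θ_c)] = 0.616 × 5250 × (284 − 11.6) × 14.8 / [3260 × (1 + 0.0625 × 14.8)] = 1.3×10^7 / 6276 = 2078 m³.
Food-to-microorganism ratio F/M = Q S₀ / (V X) = 5250 × 284 / (2078 × 3260) = 0.2201 d⁻¹.

F/M ≈ 0.220 d⁻¹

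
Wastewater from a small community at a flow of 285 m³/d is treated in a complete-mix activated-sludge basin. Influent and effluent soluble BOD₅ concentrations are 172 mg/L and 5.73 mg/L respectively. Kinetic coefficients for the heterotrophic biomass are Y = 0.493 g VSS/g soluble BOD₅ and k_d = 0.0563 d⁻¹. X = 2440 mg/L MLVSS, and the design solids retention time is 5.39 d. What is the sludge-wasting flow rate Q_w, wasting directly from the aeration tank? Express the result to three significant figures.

Q_w ≈ 7.35 m³/d

Rearranging the biomass balance for a CMAS with decay, V = Y·Q·ΔS·θ_c / [X·(1+k_d θ_c)] = 0.493 × 285 × (172 − 5.73) × 5.39 / [2440 × (1 + 0.0563 × 5.39)] = 1.26×10^5 / 3180 = 39.59 m³.
Wasting from the aeration tank: Q_w = V / θ_c = 39.59 / 5.39 = 7.345 m³/d.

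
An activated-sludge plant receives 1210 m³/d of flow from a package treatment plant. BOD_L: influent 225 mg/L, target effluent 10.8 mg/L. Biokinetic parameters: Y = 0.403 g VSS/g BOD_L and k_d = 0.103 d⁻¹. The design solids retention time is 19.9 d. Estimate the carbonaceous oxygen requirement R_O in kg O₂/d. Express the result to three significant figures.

Observed yield with endogenous decay: Y_obs = Y / (1 + k_d·θ_c) = 0.403 / (1 + 0.103 × 19.9) = 0.403 / 3.050 = 0.1321 g VSS/g BOD_L.
Substrate removed = Q·(S₀ − S) = 1210 m³/d × (225 − 10.8) g/m³ = 2.59×10^5 g/d = 259.2 kg/d.
Net sludge production P_X = 0.1321 × 259.2 = 34.25 kg VSS/d.
R_O = Q·ΔS − 1.42 P_X = 259.2 − 48.63 = 210.5 kg O₂/d.

R_O ≈ 211 kg O₂/d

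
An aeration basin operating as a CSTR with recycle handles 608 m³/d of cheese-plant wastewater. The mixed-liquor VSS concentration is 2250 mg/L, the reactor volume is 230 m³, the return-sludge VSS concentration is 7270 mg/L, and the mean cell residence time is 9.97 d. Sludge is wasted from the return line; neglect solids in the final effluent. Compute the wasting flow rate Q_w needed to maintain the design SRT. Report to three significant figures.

Q_w ≈ 7.14 m³/d

Q_w = (V·X)/(θ_c X_r) = 230.0 × 2250 / (9.97 × 7270) = 7.140 m³/d.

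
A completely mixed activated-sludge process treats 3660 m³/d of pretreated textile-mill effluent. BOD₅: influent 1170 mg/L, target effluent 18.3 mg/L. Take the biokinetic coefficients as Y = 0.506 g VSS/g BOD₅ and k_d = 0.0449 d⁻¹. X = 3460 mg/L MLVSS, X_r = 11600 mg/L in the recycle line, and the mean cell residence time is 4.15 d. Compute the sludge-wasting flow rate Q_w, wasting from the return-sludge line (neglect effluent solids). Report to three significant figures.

Rearranging the biomass balance for a CMAS with decay, V = Y·Q·ΔS·θ_c / [X·(1+k_d θ_c)] = 0.506 × 3660 × (1170 − 18.3) × 4.15 / [3460 × (1 + 0.0449 × 4.15)] = 8.85×10^6 / 4105 = 2156 m³.
Q_w = (V·X)/(θ_c X_r) = 2156 × 3460 / (4.15 × 11600) = 155.0 m³/d.

Q_w ≈ 155 m³/d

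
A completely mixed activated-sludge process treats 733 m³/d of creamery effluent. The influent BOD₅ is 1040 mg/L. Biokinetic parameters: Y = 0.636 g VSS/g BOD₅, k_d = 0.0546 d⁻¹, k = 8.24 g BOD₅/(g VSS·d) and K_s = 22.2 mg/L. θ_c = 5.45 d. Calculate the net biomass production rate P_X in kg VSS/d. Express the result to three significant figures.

From the Monod/SRT balance for a CMAS, S = K_s·(1+k_d θ_c)/[θ_c·(Y k − k_d) − 1] = 22.2 × (1 + 0.0546 × 5.45) / [5.45 × (0.636 × 8.24 − 0.0546) − 1] = 28.81 / 27.26 = 1.057 mg/L.
The observed yield is Y_obs = Y/(1 + k_d·θ_c) = 0.636 / (1 + 0.0546 × 5.45) = 0.636 / 1.298 = 0.4901 g VSS per g BOD₅ removed.
Mass of BOD₅ removed per day: Q(S₀ − S) = 733 × 1039 g/m³ = 761.5 kg/d.
Net biomass production P_X = Y_obs × Q·(S₀ − S) = 0.4901 × 761.5 = 373.3 kg VSS/d.

P_X ≈ 373 kg VSS/d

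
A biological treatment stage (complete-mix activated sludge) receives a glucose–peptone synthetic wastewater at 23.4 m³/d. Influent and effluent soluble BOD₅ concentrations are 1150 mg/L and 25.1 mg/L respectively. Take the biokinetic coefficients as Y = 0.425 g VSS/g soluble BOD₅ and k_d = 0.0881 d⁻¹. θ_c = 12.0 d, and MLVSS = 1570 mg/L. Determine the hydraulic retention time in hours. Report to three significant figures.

From the SRT design equation V = Y Q (S₀−S) θ_c / [X (1 + k_d θ_c)] = 0.425 × 23.4 × (1150 − 25.1) × 12.0 / [1570 × (1 + 0.0881 × 12.0)] = 1.34×10^5 / 3230 = 41.56 m³.
Hydraulic retention time τ = V/Q = 41.56 / 23.4 = 1.776 d = 42.63 h.

τ ≈ 42.6 h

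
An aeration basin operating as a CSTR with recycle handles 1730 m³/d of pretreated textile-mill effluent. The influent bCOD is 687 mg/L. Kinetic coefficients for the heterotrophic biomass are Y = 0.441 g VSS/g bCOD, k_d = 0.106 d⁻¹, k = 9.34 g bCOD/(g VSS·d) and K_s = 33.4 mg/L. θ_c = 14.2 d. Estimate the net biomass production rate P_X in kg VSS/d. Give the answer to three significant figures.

P_X ≈ 209 kg VSS/d

For a completely mixed reactor with recycle the Lawrence–McCarty relation gives S = K_s·(1 + k_d·θ_c) / [θ_c·(Y·k − k_d) − 1] = 33.4 × (1 + 0.106 × 14.2) / [14.2 × (0.441 × 9.34 − 0.106) − 1] = 83.67 / 55.98 = 1.495 mg/L.
Correct the yield for decay: Y_obs = Y/(1 + k_d θ_c) = 0.441 / (1 + 0.106 × 14.2) = 0.441 / 2.505 = 0.1760.
Mass of bCOD removed per day: Q(S₀ − S) = 1730 × 685.5 g/m³ = 1186 kg/d.
Net biomass production P_X = Y_obs × Q·(S₀ − S) = 0.1760 × 1186 = 208.8 kg VSS/d.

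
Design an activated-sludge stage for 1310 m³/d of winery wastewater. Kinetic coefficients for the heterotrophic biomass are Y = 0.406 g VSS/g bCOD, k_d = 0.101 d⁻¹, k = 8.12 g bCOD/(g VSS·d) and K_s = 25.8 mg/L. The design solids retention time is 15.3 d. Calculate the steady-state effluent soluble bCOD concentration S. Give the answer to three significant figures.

S ≈ 1.37 mg/L

For a completely mixed reactor with recycle the Lawrence–McCarty relation gives S = K_s·(1 + k_d·θ_c) / [θ_c·(Y·k − k_d) − 1] = 25.8 × (1 + 0.101 × 15.3) / [15.3 × (0.406 × 8.12 − 0.101) − 1] = 65.67 / 47.89 = 1.371 mg/L.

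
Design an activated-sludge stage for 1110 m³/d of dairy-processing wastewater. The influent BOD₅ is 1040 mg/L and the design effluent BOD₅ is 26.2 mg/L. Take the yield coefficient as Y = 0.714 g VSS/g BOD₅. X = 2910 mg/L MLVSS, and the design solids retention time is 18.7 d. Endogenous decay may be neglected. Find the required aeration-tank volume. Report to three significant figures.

V ≈ 5160 m³

With k_d = 0 the design equation reduces to V = Y Q (S₀−S) θ_c / X = 0.714 × 1110 × (1040 − 26.2) × 18.7 / 2910 = 5163 m³.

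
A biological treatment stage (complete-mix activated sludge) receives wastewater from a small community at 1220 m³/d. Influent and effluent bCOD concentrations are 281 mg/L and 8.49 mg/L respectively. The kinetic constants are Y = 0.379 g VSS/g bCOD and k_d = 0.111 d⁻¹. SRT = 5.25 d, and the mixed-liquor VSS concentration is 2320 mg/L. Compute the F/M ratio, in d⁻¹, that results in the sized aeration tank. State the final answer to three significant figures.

From the SRT design equation V = Y Q (S₀−S) θ_c / [X (1 + k_d θ_c)] = 0.379 × 1220 × (281 − 8.49) × 5.25 / [2320 × (1 + 0.111 × 5.25)] = 6.62×10^5 / 3672 = 180.2 m³.
F/M = Q·S₀ / (V·X) = 1220 × 281 / (180.2 × 2320) = 0.8202 g bCOD·(g VSS·d)⁻¹.

F/M ≈ 0.820 d⁻¹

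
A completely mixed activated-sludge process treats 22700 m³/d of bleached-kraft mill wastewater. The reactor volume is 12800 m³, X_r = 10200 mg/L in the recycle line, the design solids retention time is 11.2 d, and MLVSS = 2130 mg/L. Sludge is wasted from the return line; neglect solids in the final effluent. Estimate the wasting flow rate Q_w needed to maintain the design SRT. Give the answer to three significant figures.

Q_w ≈ 239 m³/d

Wasting from the return line (neglecting effluent solids): Q_w = V·X / (θ_c·X_r) = 12800 × 2130 / (11.2 × 10200) = 238.7 m³/d.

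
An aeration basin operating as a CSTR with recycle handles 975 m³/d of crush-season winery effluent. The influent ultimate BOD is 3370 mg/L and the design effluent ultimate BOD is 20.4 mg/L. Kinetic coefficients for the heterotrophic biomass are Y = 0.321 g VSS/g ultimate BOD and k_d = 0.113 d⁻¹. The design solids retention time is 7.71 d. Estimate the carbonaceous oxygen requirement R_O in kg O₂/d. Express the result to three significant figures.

Correct the yield for decay: Y_obs = Y/(1 + k_d θ_c) = 0.321 / (1 + 0.113 × 7.71) = 0.321 / 1.871 = 0.1715.
Mass of ultimate BOD removed per day: Q(S₀ − S) = 975 × 3350 g/m³ = 3266 kg/d.
Biomass synthesised: P_X = Y_obs × 3266 = 560.2 kg VSS/d.
R_O = Q·(S₀ − S) − 1.42·P_X = 3266 − 1.42 × 560.2 = 2470 kg O₂/d.

R_O ≈ 2470 kg O₂/d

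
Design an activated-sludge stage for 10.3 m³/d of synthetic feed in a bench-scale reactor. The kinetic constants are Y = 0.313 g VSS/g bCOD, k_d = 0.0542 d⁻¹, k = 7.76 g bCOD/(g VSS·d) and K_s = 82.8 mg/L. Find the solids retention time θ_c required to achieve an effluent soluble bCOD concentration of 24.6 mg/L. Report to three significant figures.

θ_c ≈ 1.99 d

At the target effluent, Y k S/(K_s+S) = 0.313×7.76×24.6/107.4 = 0.5563 d⁻¹.
1/θ_c = 0.5563 − 0.0542 = 0.5021 d⁻¹, so θ_c = 1.991 d.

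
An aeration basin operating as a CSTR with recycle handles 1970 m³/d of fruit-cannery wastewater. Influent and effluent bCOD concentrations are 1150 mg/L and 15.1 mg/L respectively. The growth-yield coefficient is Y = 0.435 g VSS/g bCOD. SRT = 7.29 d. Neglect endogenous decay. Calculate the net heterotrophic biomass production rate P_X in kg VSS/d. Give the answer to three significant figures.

P_X ≈ 973 kg VSS/d

No decay correction is needed, so Y_obs = Y = 0.435.
Substrate removed = Q·(S₀ − S) = 1970 m³/d × (1150 − 15.1) g/m³ = 2.24×10^6 g/d = 2236 kg/d.
P_X = Y_obs · Q(S₀ − S) = 0.4350 × 2236 = 972.6 kg VSS/d.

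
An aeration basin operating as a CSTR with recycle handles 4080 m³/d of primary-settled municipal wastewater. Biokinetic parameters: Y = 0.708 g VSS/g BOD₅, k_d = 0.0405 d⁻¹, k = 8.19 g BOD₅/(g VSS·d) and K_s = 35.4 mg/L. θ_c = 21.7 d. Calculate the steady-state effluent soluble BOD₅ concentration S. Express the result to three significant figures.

S ≈ 0.537 mg/L

From the Monod/SRT balance for a CMAS, S = K_s·(1+k_d θ_c)/[θ_c·(Y k − k_d) − 1] = 35.4 × (1 + 0.0405 × 21.7) / [21.7 × (0.708 × 8.19 − 0.0405) − 1] = 66.51 / 123.9 = 0.5366 mg/L.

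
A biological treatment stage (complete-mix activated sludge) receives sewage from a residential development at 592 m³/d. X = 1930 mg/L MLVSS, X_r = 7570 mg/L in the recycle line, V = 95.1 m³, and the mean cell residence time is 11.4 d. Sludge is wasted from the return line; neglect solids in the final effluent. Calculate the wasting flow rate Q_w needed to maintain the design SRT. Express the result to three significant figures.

Q_w ≈ 2.13 m³/d

Wasting from the return line (neglecting effluent solids): Q_w = V·X / (θ_c·X_r) = 95.10 × 1930 / (11.4 × 7570) = 2.127 m³/d.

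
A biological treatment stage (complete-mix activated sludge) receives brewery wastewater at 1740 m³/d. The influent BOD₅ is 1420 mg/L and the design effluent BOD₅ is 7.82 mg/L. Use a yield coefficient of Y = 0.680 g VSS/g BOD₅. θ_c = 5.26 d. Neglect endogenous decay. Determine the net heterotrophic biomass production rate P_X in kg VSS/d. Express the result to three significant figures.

No decay correction is needed, so Y_obs = Y = 0.680.
Mass of BOD₅ removed per day: Q(S₀ − S) = 1740 × 1412 g/m³ = 2457 kg/d.
Biomass produced: P_X = Y_obs·Q·ΔS = 0.6800 × 2457 ≈ 1671 kg VSS/d.

P_X ≈ 1670 kg VSS/d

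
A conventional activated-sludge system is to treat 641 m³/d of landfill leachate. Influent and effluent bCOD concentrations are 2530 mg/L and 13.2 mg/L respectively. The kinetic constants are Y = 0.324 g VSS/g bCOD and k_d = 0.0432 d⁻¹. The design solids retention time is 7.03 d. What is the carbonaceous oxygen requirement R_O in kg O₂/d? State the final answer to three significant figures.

Y_obs = Y / (1 + k_d θ_c) = 0.324 / (1 + 0.0432 × 7.03) = 0.324 / 1.304 = 0.2485.
ΔS = 2530 − 13.2 = 2517 mg/L, so the substrate removal rate is 641 × 2517/1000 = 1613 kg bCOD/d.
Net sludge production P_X = 0.2485 × 1613 = 400.9 kg VSS/d.
R_O = Q·ΔS − 1.42 P_X = 1613 − 569.3 = 1044 kg O₂/d.

R_O ≈ 1040 kg O₂/d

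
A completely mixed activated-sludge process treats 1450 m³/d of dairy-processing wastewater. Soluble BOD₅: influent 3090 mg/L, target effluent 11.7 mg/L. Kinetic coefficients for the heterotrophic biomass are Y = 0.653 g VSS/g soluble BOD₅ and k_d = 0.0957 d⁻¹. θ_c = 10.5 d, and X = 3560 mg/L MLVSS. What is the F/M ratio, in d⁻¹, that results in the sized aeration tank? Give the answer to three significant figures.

Steady-state biomass mass balance: V·X·(1 + k_d·θ_c) = Y·Q·(S₀ − S)·θ_c, so V = 0.653 × 1450 × (3090 − 11.7) × 10.5 / [3560 × (1 + 0.0957 × 10.5)] = 3.06×10^7 / 7137 = 4288 m³.
Food-to-microorganism ratio F/M = Q S₀ / (V X) = 1450 × 3090 / (4288 × 3560) = 0.2935 d⁻¹.

F/M ≈ 0.294 d⁻¹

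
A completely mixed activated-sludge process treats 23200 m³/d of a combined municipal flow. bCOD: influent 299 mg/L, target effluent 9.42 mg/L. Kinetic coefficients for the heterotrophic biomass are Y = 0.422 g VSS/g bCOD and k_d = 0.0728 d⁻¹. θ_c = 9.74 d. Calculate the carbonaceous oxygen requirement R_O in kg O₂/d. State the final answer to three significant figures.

R_O ≈ 4360 kg O₂/d

Y_obs = Y / (1 + k_d θ_c) = 0.422 / (1 + 0.0728 × 9.74) = 0.422 / 1.709 = 0.2469.
ΔS = 299 − 9.42 = 289.6 mg/L, so the substrate removal rate is 23200 × 289.6/1000 = 6718 kg bCOD/d.
P_X = Y_obs·Q·(S₀ − S) = 0.2469 × 6718 = 1659 kg VSS/d.
Carbonaceous O₂ demand = substrate oxidised − cell-mass equivalent = 6718 − 1.42 × 1659 = 4363 kg O₂/d.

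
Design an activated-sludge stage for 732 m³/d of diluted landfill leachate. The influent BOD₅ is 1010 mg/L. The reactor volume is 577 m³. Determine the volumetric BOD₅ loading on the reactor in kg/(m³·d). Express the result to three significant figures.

L_v ≈ 1.28 kg BOD₅/(m³·d)

L_v = Q S₀ / V = 732 × 1010 × 10⁻³ / 577.0 = 1.281 kg/(m³·d).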